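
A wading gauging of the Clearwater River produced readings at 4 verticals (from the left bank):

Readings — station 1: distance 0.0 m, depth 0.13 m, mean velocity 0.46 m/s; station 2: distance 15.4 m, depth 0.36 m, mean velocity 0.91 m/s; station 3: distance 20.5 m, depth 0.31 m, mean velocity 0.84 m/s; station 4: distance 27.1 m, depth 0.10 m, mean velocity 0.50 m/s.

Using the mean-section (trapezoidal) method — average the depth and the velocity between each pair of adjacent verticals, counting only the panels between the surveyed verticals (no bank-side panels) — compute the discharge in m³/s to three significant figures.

4.99 m³/s

Panel 1-2: Δb = 15.4 m, d̄ = (0.13+0.36)/2 = 0.245, v̄ = (0.46+0.91)/2 = 0.685 → q = 15.4×0.245×0.685 = 2.585 m³/s
Panel 2-3: Δb = 5.1 m, d̄ = (0.36+0.31)/2 = 0.335, v̄ = (0.91+0.84)/2 = 0.875 → q = 5.1×0.335×0.875 = 1.495 m³/s
Panel 3-4: Δb = 6.6 m, d̄ = (0.31+0.10)/2 = 0.205, v̄ = (0.84+0.50)/2 = 0.67 → q = 6.6×0.205×0.67 = 0.9065 m³/s
Q = Σ q = 4.986 m³/s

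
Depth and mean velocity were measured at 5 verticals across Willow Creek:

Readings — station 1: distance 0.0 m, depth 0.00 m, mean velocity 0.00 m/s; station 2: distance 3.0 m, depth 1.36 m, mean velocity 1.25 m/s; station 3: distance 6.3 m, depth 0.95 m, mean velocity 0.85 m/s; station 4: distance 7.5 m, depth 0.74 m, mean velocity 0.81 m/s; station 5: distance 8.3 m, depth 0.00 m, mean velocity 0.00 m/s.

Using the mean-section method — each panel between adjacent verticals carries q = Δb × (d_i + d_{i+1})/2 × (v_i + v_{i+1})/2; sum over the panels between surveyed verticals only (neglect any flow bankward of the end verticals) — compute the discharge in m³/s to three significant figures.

6.24 m³/s

Panel 1-2: Δb = 3 m, d̄ = (0.00+1.36)/2 = 0.68, v̄ = (0.00+1.25)/2 = 0.625 → q = 3×0.68×0.625 = 1.275 m³/s
Panel 2-3: Δb = 3.3 m, d̄ = (1.36+0.95)/2 = 1.155, v̄ = (1.25+0.85)/2 = 1.05 → q = 3.3×1.155×1.05 = 4.002 m³/s
Panel 3-4: Δb = 1.2 m, d̄ = (0.95+0.74)/2 = 0.845, v̄ = (0.85+0.81)/2 = 0.83 → q = 1.2×0.845×0.83 = 0.8416 m³/s
Panel 4-5: Δb = 0.8 m, d̄ = (0.74+0.00)/2 = 0.37, v̄ = (0.81+0.00)/2 = 0.405 → q = 0.8×0.37×0.405 = 0.1199 m³/s
Q = Σ q = 6.239 m³/s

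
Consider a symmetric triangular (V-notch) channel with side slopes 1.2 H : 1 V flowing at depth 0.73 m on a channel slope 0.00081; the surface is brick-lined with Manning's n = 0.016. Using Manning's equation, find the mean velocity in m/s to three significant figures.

A = z·y² = 1.2×0.73² = 0.6395 m²
P = 2y√(1+z²) = 2×0.73×√(1+1.2²) = 2.281 m
R = A/P = 0.6395/2.281 = 0.2804 m
Q = (1/n)·A·R^(2/3)·S^(1/2) = (1/0.016) × 0.6395 × 0.2804^(2/3) × 0.00081^(1/2) = 0.4873 m³/s
V = Q/A = 0.4873/0.6395 = 0.7620 m/s

0.762 m/s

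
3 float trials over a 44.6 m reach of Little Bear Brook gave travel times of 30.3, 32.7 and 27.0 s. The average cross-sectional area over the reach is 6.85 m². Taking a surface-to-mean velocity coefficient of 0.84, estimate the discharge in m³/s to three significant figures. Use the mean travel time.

8.55 m³/s

t̄ = (30.3 + 32.7 + 27.0) / 3 = 30 s
v_surface = L / t̄ = 44.6 / 30 = 1.487 m/s
v_mean = 0.84 × 1.487 = 1.249 m/s
Q = A × v_mean = 6.85 × 1.249 = 8.554 m³/s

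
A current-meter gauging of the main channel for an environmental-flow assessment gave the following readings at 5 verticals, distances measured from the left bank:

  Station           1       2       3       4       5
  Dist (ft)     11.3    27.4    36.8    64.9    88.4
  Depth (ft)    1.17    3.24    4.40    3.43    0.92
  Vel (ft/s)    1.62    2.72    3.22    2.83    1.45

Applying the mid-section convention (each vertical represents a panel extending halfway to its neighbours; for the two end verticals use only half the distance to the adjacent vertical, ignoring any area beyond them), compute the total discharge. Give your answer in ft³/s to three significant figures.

w_1 = (27.4 − 11.3)/2 = 8.05 ft; q_1 = 1.62 × 1.17 × 8.05 = 15.26 ft³/s
w_2 = (36.8 − 11.3)/2 = 12.75 ft; q_2 = 2.72 × 3.24 × 12.75 = 112.4 ft³/s
w_3 = (64.9 − 27.4)/2 = 18.75 ft; q_3 = 3.22 × 4.40 × 18.75 = 265.7 ft³/s
w_4 = (88.4 − 36.8)/2 = 25.8 ft; q_4 = 2.83 × 3.43 × 25.8 = 250.4 ft³/s
w_5 = (88.4 − 64.9)/2 = 11.75 ft; q_5 = 1.45 × 0.92 × 11.75 = 15.67 ft³/s
Q = Σ qᵢ = 659.4 ft³/s

659 ft³/s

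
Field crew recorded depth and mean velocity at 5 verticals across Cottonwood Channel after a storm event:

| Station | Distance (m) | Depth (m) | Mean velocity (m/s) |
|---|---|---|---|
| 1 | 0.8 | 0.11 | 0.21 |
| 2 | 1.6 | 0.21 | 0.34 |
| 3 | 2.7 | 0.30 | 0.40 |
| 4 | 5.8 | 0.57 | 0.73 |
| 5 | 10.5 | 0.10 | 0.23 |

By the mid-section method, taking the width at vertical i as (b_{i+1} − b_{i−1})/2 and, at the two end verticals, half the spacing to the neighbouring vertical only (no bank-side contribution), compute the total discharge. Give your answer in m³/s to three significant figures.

w_1 = (1.6 − 0.8)/2 = 0.4 m; q_1 = 0.21 × 0.11 × 0.4 = 0.009240 m³/s
w_2 = (2.7 − 0.8)/2 = 0.95 m; q_2 = 0.34 × 0.21 × 0.95 = 0.06783 m³/s
w_3 = (5.8 − 1.6)/2 = 2.1 m; q_3 = 0.40 × 0.30 × 2.1 = 0.2520 m³/s
w_4 = (10.5 − 2.7)/2 = 3.9 m; q_4 = 0.73 × 0.57 × 3.9 = 1.623 m³/s
w_5 = (10.5 − 5.8)/2 = 2.35 m; q_5 = 0.23 × 0.10 × 2.35 = 0.05405 m³/s
Q = Σ qᵢ = 2.006 m³/s

2.01 m³/s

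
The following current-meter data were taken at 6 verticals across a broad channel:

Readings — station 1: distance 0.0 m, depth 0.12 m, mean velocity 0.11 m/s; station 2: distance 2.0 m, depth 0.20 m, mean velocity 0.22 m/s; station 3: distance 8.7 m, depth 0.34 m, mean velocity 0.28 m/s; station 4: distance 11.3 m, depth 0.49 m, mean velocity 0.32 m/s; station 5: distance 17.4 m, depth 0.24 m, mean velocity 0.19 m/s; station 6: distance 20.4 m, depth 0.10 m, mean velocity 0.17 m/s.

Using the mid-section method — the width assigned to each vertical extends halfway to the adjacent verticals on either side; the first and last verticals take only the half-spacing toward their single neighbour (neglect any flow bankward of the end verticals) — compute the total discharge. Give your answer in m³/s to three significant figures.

1.56 m³/s

w_1 = (2.0 − 0.0)/2 = 1 m; q_1 = 0.11 × 0.12 × 1 = 0.01320 m³/s
w_2 = (8.7 − 0.0)/2 = 4.35 m; q_2 = 0.22 × 0.20 × 4.35 = 0.1914 m³/s
w_3 = (11.3 − 2.0)/2 = 4.65 m; q_3 = 0.28 × 0.34 × 4.65 = 0.4427 m³/s
w_4 = (17.4 − 8.7)/2 = 4.35 m; q_4 = 0.32 × 0.49 × 4.35 = 0.6821 m³/s
w_5 = (20.4 − 11.3)/2 = 4.55 m; q_5 = 0.19 × 0.24 × 4.55 = 0.2075 m³/s
w_6 = (20.4 − 17.4)/2 = 1.5 m; q_6 = 0.17 × 0.10 × 1.5 = 0.02550 m³/s
Q = Σ qᵢ = 1.562 m³/s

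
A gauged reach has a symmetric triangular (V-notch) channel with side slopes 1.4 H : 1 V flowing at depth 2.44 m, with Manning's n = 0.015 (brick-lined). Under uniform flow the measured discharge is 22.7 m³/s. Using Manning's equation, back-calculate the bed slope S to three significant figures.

A = z·y² = 1.4×2.44² = 8.335 m²
P = 2y√(1+z²) = 2×2.44×√(1+1.4²) = 8.396 m
R = A/P = 8.335/8.396 = 0.9928 m
S = (Q·n / (1·A·R^(2/3)))² = (22.7×0.015 / (1×8.335×0.9952))² = 0.001685

0.00169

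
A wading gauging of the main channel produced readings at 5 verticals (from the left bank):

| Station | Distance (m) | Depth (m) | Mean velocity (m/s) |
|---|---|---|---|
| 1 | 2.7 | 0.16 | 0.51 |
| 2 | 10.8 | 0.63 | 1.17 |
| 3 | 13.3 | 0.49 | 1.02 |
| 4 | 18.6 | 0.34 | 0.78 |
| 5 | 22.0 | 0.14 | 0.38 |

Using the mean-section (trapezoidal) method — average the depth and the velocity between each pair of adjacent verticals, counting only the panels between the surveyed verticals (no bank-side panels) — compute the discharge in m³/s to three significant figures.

6.67 m³/s

Panel 1-2: Δb = 8.1 m, d̄ = (0.16+0.63)/2 = 0.395, v̄ = (0.51+1.17)/2 = 0.84 → q = 8.1×0.395×0.84 = 2.688 m³/s
Panel 2-3: Δb = 2.5 m, d̄ = (0.63+0.49)/2 = 0.56, v̄ = (1.17+1.02)/2 = 1.095 → q = 2.5×0.56×1.095 = 1.533 m³/s
Panel 3-4: Δb = 5.3 m, d̄ = (0.49+0.34)/2 = 0.415, v̄ = (1.02+0.78)/2 = 0.9 → q = 5.3×0.415×0.9 = 1.980 m³/s
Panel 4-5: Δb = 3.4 m, d̄ = (0.34+0.14)/2 = 0.24, v̄ = (0.78+0.38)/2 = 0.58 → q = 3.4×0.24×0.58 = 0.4733 m³/s
Q = Σ q = 6.673 m³/s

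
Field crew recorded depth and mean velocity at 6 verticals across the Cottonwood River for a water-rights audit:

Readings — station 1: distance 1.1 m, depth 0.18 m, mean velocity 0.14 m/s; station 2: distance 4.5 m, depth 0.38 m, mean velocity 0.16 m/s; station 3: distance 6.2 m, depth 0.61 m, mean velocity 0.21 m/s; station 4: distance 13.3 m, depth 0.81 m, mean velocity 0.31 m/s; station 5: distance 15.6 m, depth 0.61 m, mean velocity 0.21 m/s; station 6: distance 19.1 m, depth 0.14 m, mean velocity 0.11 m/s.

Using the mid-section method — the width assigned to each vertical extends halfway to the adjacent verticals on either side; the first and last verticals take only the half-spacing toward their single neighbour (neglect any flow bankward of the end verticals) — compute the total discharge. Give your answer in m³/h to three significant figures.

8420 m³/h

w_1 = (4.5 − 1.1)/2 = 1.7 m; q_1 = 0.14 × 0.18 × 1.7 = 0.04284 m³/s
w_2 = (6.2 − 1.1)/2 = 2.55 m; q_2 = 0.16 × 0.38 × 2.55 = 0.1550 m³/s
w_3 = (13.3 − 4.5)/2 = 4.4 m; q_3 = 0.21 × 0.61 × 4.4 = 0.5636 m³/s
w_4 = (15.6 − 6.2)/2 = 4.7 m; q_4 = 0.31 × 0.81 × 4.7 = 1.180 m³/s
w_5 = (19.1 − 13.3)/2 = 2.9 m; q_5 = 0.21 × 0.61 × 2.9 = 0.3715 m³/s
w_6 = (19.1 − 15.6)/2 = 1.75 m; q_6 = 0.11 × 0.14 × 1.75 = 0.02695 m³/s
Q = Σ qᵢ = 2.340 m³/s
= 2.340 × 3600 = 8424 m³/h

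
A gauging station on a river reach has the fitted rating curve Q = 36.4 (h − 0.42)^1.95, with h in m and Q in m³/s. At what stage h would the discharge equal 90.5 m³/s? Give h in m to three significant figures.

h − h₀ = (Q/C)^(1/b) = (90.5/36.4)^(1/1.95) = 1.595 m
h = 0.42 + 1.595 = 2.015 m

2.02 m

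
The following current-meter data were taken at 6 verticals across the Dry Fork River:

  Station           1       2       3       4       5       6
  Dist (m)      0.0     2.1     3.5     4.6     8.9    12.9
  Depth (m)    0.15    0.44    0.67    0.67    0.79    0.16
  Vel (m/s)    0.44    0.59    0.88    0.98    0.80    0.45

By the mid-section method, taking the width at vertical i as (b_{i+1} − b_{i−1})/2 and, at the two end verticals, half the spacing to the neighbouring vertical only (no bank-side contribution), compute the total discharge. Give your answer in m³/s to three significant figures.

w_1 = (2.1 − 0.0)/2 = 1.05 m; q_1 = 0.44 × 0.15 × 1.05 = 0.06930 m³/s
w_2 = (3.5 − 0.0)/2 = 1.75 m; q_2 = 0.59 × 0.44 × 1.75 = 0.4543 m³/s
w_3 = (4.6 − 2.1)/2 = 1.25 m; q_3 = 0.88 × 0.67 × 1.25 = 0.7370 m³/s
w_4 = (8.9 − 3.5)/2 = 2.7 m; q_4 = 0.98 × 0.67 × 2.7 = 1.773 m³/s
w_5 = (12.9 − 4.6)/2 = 4.15 m; q_5 = 0.80 × 0.79 × 4.15 = 2.623 m³/s
w_6 = (12.9 − 8.9)/2 = 2 m; q_6 = 0.45 × 0.16 × 2 = 0.1440 m³/s
Q = Σ qᵢ = 5.800 m³/s

5.80 m³/s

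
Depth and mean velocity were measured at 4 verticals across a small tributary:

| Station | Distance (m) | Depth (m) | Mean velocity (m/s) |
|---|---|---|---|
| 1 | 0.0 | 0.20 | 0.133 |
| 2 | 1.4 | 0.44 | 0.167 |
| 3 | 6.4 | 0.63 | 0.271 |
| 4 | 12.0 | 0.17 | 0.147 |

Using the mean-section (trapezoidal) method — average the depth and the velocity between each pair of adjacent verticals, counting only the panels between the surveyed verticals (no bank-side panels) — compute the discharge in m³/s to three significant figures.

Panel 1-2: Δb = 1.4 m, d̄ = (0.20+0.44)/2 = 0.32, v̄ = (0.133+0.167)/2 = 0.15 → q = 1.4×0.32×0.15 = 0.06720 m³/s
Panel 2-3: Δb = 5 m, d̄ = (0.44+0.63)/2 = 0.535, v̄ = (0.167+0.271)/2 = 0.219 → q = 5×0.535×0.219 = 0.5858 m³/s
Panel 3-4: Δb = 5.6 m, d̄ = (0.63+0.17)/2 = 0.4, v̄ = (0.271+0.147)/2 = 0.209 → q = 5.6×0.4×0.209 = 0.4682 m³/s
Q = Σ q = 1.121 m³/s

1.12 m³/s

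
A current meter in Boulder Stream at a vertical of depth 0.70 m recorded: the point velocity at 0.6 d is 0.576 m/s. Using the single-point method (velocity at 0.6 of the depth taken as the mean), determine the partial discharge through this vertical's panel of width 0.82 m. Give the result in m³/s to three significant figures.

v̄ = v₀.₆ = 0.576 m/s
q = v̄ × d × w = 0.5760 × 0.70 × 0.82 = 0.3306 m³/s

0.331 m³/s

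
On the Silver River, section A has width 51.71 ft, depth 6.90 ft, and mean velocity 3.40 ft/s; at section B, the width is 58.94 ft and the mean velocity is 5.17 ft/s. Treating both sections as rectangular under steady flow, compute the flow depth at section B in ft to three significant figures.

3.98 ft

Q = A₁V₁ = (51.71×6.90) × 3.40 = 1213 ft³/s
d₂ = Q/(b₂ V₂) = 1213/(58.94×5.17) = 3.981 ft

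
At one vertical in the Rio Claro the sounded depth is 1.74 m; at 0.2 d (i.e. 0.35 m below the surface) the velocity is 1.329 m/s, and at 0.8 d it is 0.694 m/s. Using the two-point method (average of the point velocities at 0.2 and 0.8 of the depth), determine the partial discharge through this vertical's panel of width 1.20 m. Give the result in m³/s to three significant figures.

2.11 m³/s

v̄ = (1.329 + 0.694) / 2 = 1.012 m/s
q = v̄ × d × w = 1.012 × 1.74 × 1.20 = 2.112 m³/s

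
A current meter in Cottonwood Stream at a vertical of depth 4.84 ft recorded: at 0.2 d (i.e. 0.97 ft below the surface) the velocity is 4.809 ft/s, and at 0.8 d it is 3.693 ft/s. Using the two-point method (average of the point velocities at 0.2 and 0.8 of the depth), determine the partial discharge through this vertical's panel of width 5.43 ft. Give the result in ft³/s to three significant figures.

v̄ = (4.809 + 3.693) / 2 = 4.251 ft/s
q = v̄ × d × w = 4.251 × 4.84 × 5.43 = 111.7 ft³/s

112 ft³/s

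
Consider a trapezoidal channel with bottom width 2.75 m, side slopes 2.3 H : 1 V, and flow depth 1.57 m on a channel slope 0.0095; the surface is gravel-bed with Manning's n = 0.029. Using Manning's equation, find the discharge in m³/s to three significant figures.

32.2 m³/s

A = (b + z·y)·y = (2.75 + 2.3×1.57)×1.57 = 9.987 m²
P = b + 2y√(1+z²) = 2.75 + 2×1.57×√(1+2.3²) = 10.63 m
R = A/P = 9.987/10.63 = 0.9399 m
Q = (1/n)·A·R^(2/3)·S^(1/2) = (1/0.029) × 9.987 × 0.9399^(2/3) × 0.0095^(1/2) = 32.21 m³/s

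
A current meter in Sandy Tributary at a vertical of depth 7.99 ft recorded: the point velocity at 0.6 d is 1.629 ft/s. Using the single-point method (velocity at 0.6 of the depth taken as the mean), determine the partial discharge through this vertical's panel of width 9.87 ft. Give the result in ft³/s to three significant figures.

128 ft³/s

v̄ = v₀.₆ = 1.629 ft/s
q = v̄ × d × w = 1.629 × 7.99 × 9.87 = 128.5 ft³/s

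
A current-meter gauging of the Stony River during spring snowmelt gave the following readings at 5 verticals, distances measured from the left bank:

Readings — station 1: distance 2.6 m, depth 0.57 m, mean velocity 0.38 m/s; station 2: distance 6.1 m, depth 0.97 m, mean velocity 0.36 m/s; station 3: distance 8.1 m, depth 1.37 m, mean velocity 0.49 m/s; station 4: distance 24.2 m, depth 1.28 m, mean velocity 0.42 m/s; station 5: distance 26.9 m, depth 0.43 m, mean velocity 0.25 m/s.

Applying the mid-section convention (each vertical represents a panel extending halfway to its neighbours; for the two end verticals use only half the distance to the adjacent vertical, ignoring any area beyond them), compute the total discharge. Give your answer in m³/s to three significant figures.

12.6 m³/s

w_1 = (6.1 − 2.6)/2 = 1.75 m; q_1 = 0.38 × 0.57 × 1.75 = 0.3791 m³/s
w_2 = (8.1 − 2.6)/2 = 2.75 m; q_2 = 0.36 × 0.97 × 2.75 = 0.9603 m³/s
w_3 = (24.2 − 6.1)/2 = 9.05 m; q_3 = 0.49 × 1.37 × 9.05 = 6.075 m³/s
w_4 = (26.9 − 8.1)/2 = 9.4 m; q_4 = 0.42 × 1.28 × 9.4 = 5.053 m³/s
w_5 = (26.9 − 24.2)/2 = 1.35 m; q_5 = 0.25 × 0.43 × 1.35 = 0.1451 m³/s
Q = Σ qᵢ = 12.61 m³/s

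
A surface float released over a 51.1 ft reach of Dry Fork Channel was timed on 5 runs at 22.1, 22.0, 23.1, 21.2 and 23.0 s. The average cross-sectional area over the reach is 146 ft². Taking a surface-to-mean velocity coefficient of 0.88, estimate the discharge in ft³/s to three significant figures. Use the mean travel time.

295 ft³/s

t̄ = (22.1 + 22.0 + 23.1 + 21.2 + 23.0) / 5 = 22.28 s
v_surface = L / t̄ = 51.1 / 22.28 = 2.294 ft/s
v_mean = 0.88 × 2.294 = 2.018 ft/s
Q = A × v_mean = 146 × 2.018 = 294.7 ft³/s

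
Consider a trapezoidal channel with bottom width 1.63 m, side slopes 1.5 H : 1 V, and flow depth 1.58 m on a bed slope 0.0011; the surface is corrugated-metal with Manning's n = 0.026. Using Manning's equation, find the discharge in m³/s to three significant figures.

7.31 m³/s

A = (b + z·y)·y = (1.63 + 1.5×1.58)×1.58 = 6.320 m²
P = b + 2y√(1+z²) = 1.63 + 2×1.58×√(1+1.5²) = 7.327 m
R = A/P = 6.320/7.327 = 0.8626 m
Q = (1/n)·A·R^(2/3)·S^(1/2) = (1/0.026) × 6.320 × 0.8626^(2/3) × 0.0011^(1/2) = 7.305 m³/s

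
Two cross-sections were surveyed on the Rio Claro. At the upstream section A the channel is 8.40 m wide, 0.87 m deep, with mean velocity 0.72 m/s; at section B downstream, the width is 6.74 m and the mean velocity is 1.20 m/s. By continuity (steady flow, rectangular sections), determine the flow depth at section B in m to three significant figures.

0.651 m

Q = A₁V₁ = (8.40×0.87) × 0.72 = 5.262 m³/s
d₂ = Q/(b₂ V₂) = 5.262/(6.74×1.20) = 0.6506 m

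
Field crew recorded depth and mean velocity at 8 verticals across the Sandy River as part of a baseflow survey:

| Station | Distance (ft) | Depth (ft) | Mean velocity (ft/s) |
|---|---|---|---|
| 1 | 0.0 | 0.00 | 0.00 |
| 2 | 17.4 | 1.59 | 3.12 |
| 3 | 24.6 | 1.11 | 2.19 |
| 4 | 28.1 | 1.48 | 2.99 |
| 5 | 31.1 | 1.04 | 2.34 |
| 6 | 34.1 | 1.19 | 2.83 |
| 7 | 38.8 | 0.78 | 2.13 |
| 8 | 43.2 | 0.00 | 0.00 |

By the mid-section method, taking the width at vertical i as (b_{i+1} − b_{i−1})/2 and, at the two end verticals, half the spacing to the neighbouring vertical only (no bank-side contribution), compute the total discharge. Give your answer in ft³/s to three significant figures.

116 ft³/s

w_2 = (24.6 − 0.0)/2 = 12.3 ft; q_2 = 3.12 × 1.59 × 12.3 = 61.02 ft³/s
w_3 = (28.1 − 17.4)/2 = 5.35 ft; q_3 = 2.19 × 1.11 × 5.35 = 13.01 ft³/s
w_4 = (31.1 − 24.6)/2 = 3.25 ft; q_4 = 2.99 × 1.48 × 3.25 = 14.38 ft³/s
w_5 = (34.1 − 28.1)/2 = 3 ft; q_5 = 2.34 × 1.04 × 3 = 7.301 ft³/s
w_6 = (38.8 − 31.1)/2 = 3.85 ft; q_6 = 2.83 × 1.19 × 3.85 = 12.97 ft³/s
w_7 = (43.2 − 34.1)/2 = 4.55 ft; q_7 = 2.13 × 0.78 × 4.55 = 7.559 ft³/s
Stations 1, 8 contribute zero (depth or velocity is 0).
Q = Σ qᵢ = 116.2 ft³/s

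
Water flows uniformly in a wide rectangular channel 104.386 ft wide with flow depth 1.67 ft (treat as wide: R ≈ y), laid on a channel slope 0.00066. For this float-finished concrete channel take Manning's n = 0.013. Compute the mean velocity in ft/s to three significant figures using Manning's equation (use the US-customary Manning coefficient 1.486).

4.13 ft/s

A = b·y = 104.386 × 1.67 = 174.3 ft²
Wide channel: R ≈ y = 1.67 ft
Q = (1.486/n)·A·R^(2/3)·S^(1/2) = (1.486/0.013) × 174.3 × 1.670^(2/3) × 0.00066^(1/2) = 720.6 ft³/s
V = Q/A = 720.6/174.3 = 4.134 ft/s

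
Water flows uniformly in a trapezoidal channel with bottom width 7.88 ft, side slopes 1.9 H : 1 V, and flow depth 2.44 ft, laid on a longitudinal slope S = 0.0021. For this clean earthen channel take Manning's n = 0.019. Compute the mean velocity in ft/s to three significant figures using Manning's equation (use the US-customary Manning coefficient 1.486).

5.03 ft/s

A = (b + z·y)·y = (7.88 + 1.9×2.44)×2.44 = 30.54 ft²
P = b + 2y√(1+z²) = 7.88 + 2×2.44×√(1+1.9²) = 18.36 ft
R = A/P = 30.54/18.36 = 1.664 ft
Q = (1.486/n)·A·R^(2/3)·S^(1/2) = (1.486/0.019) × 30.54 × 1.664^(2/3) × 0.0021^(1/2) = 153.7 ft³/s
V = Q/A = 153.7/30.54 = 5.032 ft/s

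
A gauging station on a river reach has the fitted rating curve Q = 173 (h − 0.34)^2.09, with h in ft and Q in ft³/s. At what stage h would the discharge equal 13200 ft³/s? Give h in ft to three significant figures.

8.30 ft

h − h₀ = (Q/C)^(1/b) = (13200/173)^(1/2.09) = 7.957 ft
h = 0.34 + 7.957 = 8.297 ft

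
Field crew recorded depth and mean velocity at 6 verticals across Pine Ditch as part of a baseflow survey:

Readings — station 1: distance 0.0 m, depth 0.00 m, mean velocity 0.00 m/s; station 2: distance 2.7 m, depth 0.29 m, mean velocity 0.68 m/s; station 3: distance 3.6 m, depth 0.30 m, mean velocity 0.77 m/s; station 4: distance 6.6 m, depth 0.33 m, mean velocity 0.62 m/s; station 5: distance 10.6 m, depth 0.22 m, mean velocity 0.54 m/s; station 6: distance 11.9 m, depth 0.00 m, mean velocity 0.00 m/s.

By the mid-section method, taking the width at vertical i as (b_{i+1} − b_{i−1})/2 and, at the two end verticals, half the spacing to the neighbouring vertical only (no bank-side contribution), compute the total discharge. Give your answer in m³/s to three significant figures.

w_2 = (3.6 − 0.0)/2 = 1.8 m; q_2 = 0.68 × 0.29 × 1.8 = 0.3550 m³/s
w_3 = (6.6 − 2.7)/2 = 1.95 m; q_3 = 0.77 × 0.30 × 1.95 = 0.4505 m³/s
w_4 = (10.6 − 3.6)/2 = 3.5 m; q_4 = 0.62 × 0.33 × 3.5 = 0.7161 m³/s
w_5 = (11.9 − 6.6)/2 = 2.65 m; q_5 = 0.54 × 0.22 × 2.65 = 0.3148 m³/s
Stations 1, 6 contribute zero (depth or velocity is 0).
Q = Σ qᵢ = 1.836 m³/s

1.84 m³/s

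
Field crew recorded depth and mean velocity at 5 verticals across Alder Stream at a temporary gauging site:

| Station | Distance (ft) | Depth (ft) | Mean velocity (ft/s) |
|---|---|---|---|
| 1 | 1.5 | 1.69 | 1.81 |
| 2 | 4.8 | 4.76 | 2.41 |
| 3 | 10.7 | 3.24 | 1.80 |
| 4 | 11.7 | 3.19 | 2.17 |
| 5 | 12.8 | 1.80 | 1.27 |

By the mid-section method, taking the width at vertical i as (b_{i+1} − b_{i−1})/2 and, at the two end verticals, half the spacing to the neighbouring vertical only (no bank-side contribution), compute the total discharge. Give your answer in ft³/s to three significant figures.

86.5 ft³/s

w_1 = (4.8 − 1.5)/2 = 1.65 ft; q_1 = 1.81 × 1.69 × 1.65 = 5.047 ft³/s
w_2 = (10.7 − 1.5)/2 = 4.6 ft; q_2 = 2.41 × 4.76 × 4.6 = 52.77 ft³/s
w_3 = (11.7 − 4.8)/2 = 3.45 ft; q_3 = 1.80 × 3.24 × 3.45 = 20.12 ft³/s
w_4 = (12.8 − 10.7)/2 = 1.05 ft; q_4 = 2.17 × 3.19 × 1.05 = 7.268 ft³/s
w_5 = (12.8 − 11.7)/2 = 0.55 ft; q_5 = 1.27 × 1.80 × 0.55 = 1.257 ft³/s
Q = Σ qᵢ = 86.46 ft³/s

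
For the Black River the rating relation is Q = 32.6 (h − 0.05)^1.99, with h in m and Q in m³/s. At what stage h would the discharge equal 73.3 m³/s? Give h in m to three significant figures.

1.55 m

h − h₀ = (Q/C)^(1/b) = (73.3/32.6)^(1/1.99) = 1.503 m
h = 0.05 + 1.503 = 1.553 m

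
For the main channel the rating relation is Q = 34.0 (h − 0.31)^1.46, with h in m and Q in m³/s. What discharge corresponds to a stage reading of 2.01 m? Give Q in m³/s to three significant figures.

Q = 34.0 × (2.01 − 0.31)^1.46 = 34.0 × 1.7^1.46 = 73.78 m³/s

73.8 m³/s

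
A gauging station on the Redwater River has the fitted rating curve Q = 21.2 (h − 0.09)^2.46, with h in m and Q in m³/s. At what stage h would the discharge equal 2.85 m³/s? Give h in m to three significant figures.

h − h₀ = (Q/C)^(1/b) = (2.85/21.2)^(1/2.46) = 0.4423 m
h = 0.09 + 0.4423 = 0.5323 m

0.532 m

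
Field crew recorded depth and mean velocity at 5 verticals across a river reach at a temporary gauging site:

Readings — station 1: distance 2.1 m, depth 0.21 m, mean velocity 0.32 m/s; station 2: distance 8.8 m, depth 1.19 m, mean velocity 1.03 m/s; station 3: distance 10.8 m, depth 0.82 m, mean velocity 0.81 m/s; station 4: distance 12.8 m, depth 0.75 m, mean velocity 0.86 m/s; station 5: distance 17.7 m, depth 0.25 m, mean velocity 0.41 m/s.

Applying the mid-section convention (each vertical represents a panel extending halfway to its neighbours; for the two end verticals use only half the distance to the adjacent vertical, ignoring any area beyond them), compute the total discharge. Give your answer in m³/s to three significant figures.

w_1 = (8.8 − 2.1)/2 = 3.35 m; q_1 = 0.32 × 0.21 × 3.35 = 0.2251 m³/s
w_2 = (10.8 − 2.1)/2 = 4.35 m; q_2 = 1.03 × 1.19 × 4.35 = 5.332 m³/s
w_3 = (12.8 − 8.8)/2 = 2 m; q_3 = 0.81 × 0.82 × 2 = 1.328 m³/s
w_4 = (17.7 − 10.8)/2 = 3.45 m; q_4 = 0.86 × 0.75 × 3.45 = 2.225 m³/s
w_5 = (17.7 − 12.8)/2 = 2.45 m; q_5 = 0.41 × 0.25 × 2.45 = 0.2511 m³/s
Q = Σ qᵢ = 9.362 m³/s

9.36 m³/s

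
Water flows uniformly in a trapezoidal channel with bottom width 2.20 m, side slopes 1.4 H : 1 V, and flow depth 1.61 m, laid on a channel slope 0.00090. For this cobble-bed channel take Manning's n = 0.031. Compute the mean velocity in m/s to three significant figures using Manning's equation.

A = (b + z·y)·y = (2.20 + 1.4×1.61)×1.61 = 7.171 m²
P = b + 2y√(1+z²) = 2.20 + 2×1.61×√(1+1.4²) = 7.740 m
R = A/P = 7.171/7.740 = 0.9265 m
Q = (1/n)·A·R^(2/3)·S^(1/2) = (1/0.031) × 7.171 × 0.9265^(2/3) × 0.00090^(1/2) = 6.595 m³/s
V = Q/A = 6.595/7.171 = 0.9197 m/s

0.920 m/s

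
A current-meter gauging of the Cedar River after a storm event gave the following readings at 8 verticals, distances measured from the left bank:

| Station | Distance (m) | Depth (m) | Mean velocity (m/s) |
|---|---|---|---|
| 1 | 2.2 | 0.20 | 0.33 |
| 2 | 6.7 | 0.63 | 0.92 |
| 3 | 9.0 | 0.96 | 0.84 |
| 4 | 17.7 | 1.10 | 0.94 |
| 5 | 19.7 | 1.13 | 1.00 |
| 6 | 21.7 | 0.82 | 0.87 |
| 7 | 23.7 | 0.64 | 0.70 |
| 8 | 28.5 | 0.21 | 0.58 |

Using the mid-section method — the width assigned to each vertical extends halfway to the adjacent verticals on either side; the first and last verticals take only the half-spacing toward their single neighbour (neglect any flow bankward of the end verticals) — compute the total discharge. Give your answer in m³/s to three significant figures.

w_1 = (6.7 − 2.2)/2 = 2.25 m; q_1 = 0.33 × 0.20 × 2.25 = 0.1485 m³/s
w_2 = (9.0 − 2.2)/2 = 3.4 m; q_2 = 0.92 × 0.63 × 3.4 = 1.971 m³/s
w_3 = (17.7 − 6.7)/2 = 5.5 m; q_3 = 0.84 × 0.96 × 5.5 = 4.435 m³/s
w_4 = (19.7 − 9.0)/2 = 5.35 m; q_4 = 0.94 × 1.10 × 5.35 = 5.532 m³/s
w_5 = (21.7 − 17.7)/2 = 2 m; q_5 = 1.00 × 1.13 × 2 = 2.260 m³/s
w_6 = (23.7 − 19.7)/2 = 2 m; q_6 = 0.87 × 0.82 × 2 = 1.427 m³/s
w_7 = (28.5 − 21.7)/2 = 3.4 m; q_7 = 0.70 × 0.64 × 3.4 = 1.523 m³/s
w_8 = (28.5 − 23.7)/2 = 2.4 m; q_8 = 0.58 × 0.21 × 2.4 = 0.2923 m³/s
Q = Σ qᵢ = 17.59 m³/s

17.6 m³/s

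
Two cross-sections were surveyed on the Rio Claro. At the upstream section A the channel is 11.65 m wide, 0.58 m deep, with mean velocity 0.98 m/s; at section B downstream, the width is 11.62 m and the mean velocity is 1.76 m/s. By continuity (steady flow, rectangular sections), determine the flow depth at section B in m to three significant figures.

0.324 m

Q = A₁V₁ = (11.65×0.58) × 0.98 = 6.622 m³/s
d₂ = Q/(b₂ V₂) = 6.622/(11.62×1.76) = 0.3238 m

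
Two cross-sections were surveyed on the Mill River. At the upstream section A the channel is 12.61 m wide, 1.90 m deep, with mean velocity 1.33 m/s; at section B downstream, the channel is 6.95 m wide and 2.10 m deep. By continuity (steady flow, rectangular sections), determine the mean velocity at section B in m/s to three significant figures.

Q = A₁V₁ = (12.61×1.90) × 1.33 = 31.87 m³/s
A₂ = 6.95 × 2.10 = 14.60 m²
V₂ = Q/A₂ = 31.87/14.60 = 2.183 m/s

2.18 m/s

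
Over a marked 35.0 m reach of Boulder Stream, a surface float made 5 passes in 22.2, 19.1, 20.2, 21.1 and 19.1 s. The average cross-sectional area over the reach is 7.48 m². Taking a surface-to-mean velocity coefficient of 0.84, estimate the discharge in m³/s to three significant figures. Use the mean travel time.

t̄ = (22.2 + 19.1 + 20.2 + 21.1 + 19.1) / 5 = 20.34 s
v_surface = L / t̄ = 35.0 / 20.34 = 1.721 m/s
v_mean = 0.84 × 1.721 = 1.445 m/s
Q = A × v_mean = 7.48 × 1.445 = 10.81 m³/s

10.8 m³/s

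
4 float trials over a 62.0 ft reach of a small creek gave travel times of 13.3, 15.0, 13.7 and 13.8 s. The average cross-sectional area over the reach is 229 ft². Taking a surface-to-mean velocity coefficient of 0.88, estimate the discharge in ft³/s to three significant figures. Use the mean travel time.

t̄ = (13.3 + 15.0 + 13.7 + 13.8) / 4 = 13.95 s
v_surface = L / t̄ = 62.0 / 13.95 = 4.444 ft/s
v_mean = 0.88 × 4.444 = 3.911 ft/s
Q = A × v_mean = 229 × 3.911 = 895.6 ft³/s

896 ft³/s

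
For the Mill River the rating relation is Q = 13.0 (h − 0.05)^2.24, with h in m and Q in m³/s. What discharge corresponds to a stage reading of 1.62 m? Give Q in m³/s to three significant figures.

35.7 m³/s

Q = 13.0 × (1.62 − 0.05)^2.24 = 13.0 × 1.57^2.24 = 35.71 m³/s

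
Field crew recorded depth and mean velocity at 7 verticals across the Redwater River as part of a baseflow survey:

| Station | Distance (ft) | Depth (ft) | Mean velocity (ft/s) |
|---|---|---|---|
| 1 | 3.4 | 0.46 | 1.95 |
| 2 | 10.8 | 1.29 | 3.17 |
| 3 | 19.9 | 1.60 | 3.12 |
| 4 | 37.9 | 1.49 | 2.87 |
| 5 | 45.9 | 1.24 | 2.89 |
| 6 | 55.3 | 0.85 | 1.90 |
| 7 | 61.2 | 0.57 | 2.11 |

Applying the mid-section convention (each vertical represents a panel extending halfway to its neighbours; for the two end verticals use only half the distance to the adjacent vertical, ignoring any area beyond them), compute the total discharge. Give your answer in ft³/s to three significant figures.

w_1 = (10.8 − 3.4)/2 = 3.7 ft; q_1 = 1.95 × 0.46 × 3.7 = 3.319 ft³/s
w_2 = (19.9 − 3.4)/2 = 8.25 ft; q_2 = 3.17 × 1.29 × 8.25 = 33.74 ft³/s
w_3 = (37.9 − 10.8)/2 = 13.55 ft; q_3 = 3.12 × 1.60 × 13.55 = 67.64 ft³/s
w_4 = (45.9 − 19.9)/2 = 13 ft; q_4 = 2.87 × 1.49 × 13 = 55.59 ft³/s
w_5 = (55.3 − 37.9)/2 = 8.7 ft; q_5 = 2.89 × 1.24 × 8.7 = 31.18 ft³/s
w_6 = (61.2 − 45.9)/2 = 7.65 ft; q_6 = 1.90 × 0.85 × 7.65 = 12.35 ft³/s
w_7 = (61.2 − 55.3)/2 = 2.95 ft; q_7 = 2.11 × 0.57 × 2.95 = 3.548 ft³/s
Q = Σ qᵢ = 207.4 ft³/s

207 ft³/s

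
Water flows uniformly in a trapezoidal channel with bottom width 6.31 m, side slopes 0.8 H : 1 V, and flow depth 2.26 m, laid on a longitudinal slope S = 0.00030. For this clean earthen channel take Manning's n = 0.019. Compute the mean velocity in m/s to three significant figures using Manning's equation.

A = (b + z·y)·y = (6.31 + 0.8×2.26)×2.26 = 18.35 m²
P = b + 2y√(1+z²) = 6.31 + 2×2.26×√(1+0.8²) = 12.10 m
R = A/P = 18.35/12.10 = 1.516 m
Q = (1/n)·A·R^(2/3)·S^(1/2) = (1/0.019) × 18.35 × 1.516^(2/3) × 0.00030^(1/2) = 22.08 m³/s
V = Q/A = 22.08/18.35 = 1.203 m/s

1.20 m/s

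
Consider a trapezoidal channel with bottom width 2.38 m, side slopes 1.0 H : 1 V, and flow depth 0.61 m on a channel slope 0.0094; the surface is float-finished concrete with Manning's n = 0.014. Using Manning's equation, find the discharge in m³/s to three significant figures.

7.35 m³/s

A = (b + z·y)·y = (2.38 + 1.0×0.61)×0.61 = 1.824 m²
P = b + 2y√(1+z²) = 2.38 + 2×0.61×√(1+1.0²) = 4.105 m
R = A/P = 1.824/4.105 = 0.4443 m
Q = (1/n)·A·R^(2/3)·S^(1/2) = (1/0.014) × 1.824 × 0.4443^(2/3) × 0.0094^(1/2) = 7.354 m³/s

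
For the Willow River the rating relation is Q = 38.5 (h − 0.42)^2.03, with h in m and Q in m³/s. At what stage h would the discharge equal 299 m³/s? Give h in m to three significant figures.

3.16 m

h − h₀ = (Q/C)^(1/b) = (299/38.5)^(1/2.03) = 2.745 m
h = 0.42 + 2.745 = 3.165 m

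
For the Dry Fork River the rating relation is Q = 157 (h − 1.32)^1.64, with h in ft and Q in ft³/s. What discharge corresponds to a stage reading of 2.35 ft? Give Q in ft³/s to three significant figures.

Q = 157 × (2.35 − 1.32)^1.64 = 157 × 1.03^1.64 = 164.8 ft³/s

165 ft³/s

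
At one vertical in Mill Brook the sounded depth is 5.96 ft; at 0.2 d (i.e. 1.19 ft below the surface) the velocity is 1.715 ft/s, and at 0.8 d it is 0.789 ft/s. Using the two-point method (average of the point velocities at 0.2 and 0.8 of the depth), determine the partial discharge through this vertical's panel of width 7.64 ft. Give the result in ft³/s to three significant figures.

v̄ = (1.715 + 0.789) / 2 = 1.252 ft/s
q = v̄ × d × w = 1.252 × 5.96 × 7.64 = 57.01 ft³/s

57.0 ft³/s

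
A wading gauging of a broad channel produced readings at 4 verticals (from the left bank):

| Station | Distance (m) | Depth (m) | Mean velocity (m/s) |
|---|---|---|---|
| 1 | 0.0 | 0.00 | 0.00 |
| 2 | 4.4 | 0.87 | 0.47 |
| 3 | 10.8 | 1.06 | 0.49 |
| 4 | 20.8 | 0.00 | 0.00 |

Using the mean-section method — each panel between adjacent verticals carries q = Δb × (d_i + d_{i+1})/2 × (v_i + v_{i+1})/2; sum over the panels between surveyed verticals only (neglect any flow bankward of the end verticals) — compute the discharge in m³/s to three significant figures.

Panel 1-2: Δb = 4.4 m, d̄ = (0.00+0.87)/2 = 0.435, v̄ = (0.00+0.47)/2 = 0.235 → q = 4.4×0.435×0.235 = 0.4498 m³/s
Panel 2-3: Δb = 6.4 m, d̄ = (0.87+1.06)/2 = 0.965, v̄ = (0.47+0.49)/2 = 0.48 → q = 6.4×0.965×0.48 = 2.964 m³/s
Panel 3-4: Δb = 10 m, d̄ = (1.06+0.00)/2 = 0.53, v̄ = (0.49+0.00)/2 = 0.245 → q = 10×0.53×0.245 = 1.299 m³/s
Q = Σ q = 4.713 m³/s

4.71 m³/s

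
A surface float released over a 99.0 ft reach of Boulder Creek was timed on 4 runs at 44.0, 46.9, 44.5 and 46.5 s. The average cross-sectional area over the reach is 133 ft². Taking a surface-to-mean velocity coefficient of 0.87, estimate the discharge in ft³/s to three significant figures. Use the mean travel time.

t̄ = (44.0 + 46.9 + 44.5 + 46.5) / 4 = 45.475 s
v_surface = L / t̄ = 99.0 / 45.475 = 2.177 ft/s
v_mean = 0.87 × 2.177 = 1.894 ft/s
Q = A × v_mean = 133 × 1.894 = 251.9 ft³/s

252 ft³/s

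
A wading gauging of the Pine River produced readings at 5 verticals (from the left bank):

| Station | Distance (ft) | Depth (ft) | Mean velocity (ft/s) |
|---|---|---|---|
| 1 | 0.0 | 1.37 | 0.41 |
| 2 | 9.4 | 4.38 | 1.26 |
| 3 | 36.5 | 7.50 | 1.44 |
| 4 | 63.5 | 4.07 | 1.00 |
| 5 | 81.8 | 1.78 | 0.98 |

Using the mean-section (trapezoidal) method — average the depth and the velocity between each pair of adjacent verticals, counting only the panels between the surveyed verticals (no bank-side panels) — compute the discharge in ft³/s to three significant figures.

Panel 1-2: Δb = 9.4 ft, d̄ = (1.37+4.38)/2 = 2.875, v̄ = (0.41+1.26)/2 = 0.835 → q = 9.4×2.875×0.835 = 22.57 ft³/s
Panel 2-3: Δb = 27.1 ft, d̄ = (4.38+7.50)/2 = 5.94, v̄ = (1.26+1.44)/2 = 1.35 → q = 27.1×5.94×1.35 = 217.3 ft³/s
Panel 3-4: Δb = 27 ft, d̄ = (7.50+4.07)/2 = 5.785, v̄ = (1.44+1.00)/2 = 1.22 → q = 27×5.785×1.22 = 190.6 ft³/s
Panel 4-5: Δb = 18.3 ft, d̄ = (4.07+1.78)/2 = 2.925, v̄ = (1.00+0.98)/2 = 0.99 → q = 18.3×2.925×0.99 = 52.99 ft³/s
Q = Σ q = 483.4 ft³/s

483 ft³/s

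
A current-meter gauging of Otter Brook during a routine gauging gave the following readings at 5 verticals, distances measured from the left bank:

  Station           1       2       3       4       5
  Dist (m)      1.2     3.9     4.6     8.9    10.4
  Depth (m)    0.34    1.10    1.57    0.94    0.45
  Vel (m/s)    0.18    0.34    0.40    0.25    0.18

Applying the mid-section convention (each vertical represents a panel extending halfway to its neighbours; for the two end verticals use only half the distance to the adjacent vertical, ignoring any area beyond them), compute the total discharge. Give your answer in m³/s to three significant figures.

w_1 = (3.9 − 1.2)/2 = 1.35 m; q_1 = 0.18 × 0.34 × 1.35 = 0.08262 m³/s
w_2 = (4.6 − 1.2)/2 = 1.7 m; q_2 = 0.34 × 1.10 × 1.7 = 0.6358 m³/s
w_3 = (8.9 − 3.9)/2 = 2.5 m; q_3 = 0.40 × 1.57 × 2.5 = 1.570 m³/s
w_4 = (10.4 − 4.6)/2 = 2.9 m; q_4 = 0.25 × 0.94 × 2.9 = 0.6815 m³/s
w_5 = (10.4 − 8.9)/2 = 0.75 m; q_5 = 0.18 × 0.45 × 0.75 = 0.06075 m³/s
Q = Σ qᵢ = 3.031 m³/s

3.03 m³/s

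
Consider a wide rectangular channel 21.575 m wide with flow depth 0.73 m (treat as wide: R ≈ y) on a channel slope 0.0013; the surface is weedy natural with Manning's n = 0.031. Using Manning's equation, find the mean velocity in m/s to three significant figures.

0.943 m/s

A = b·y = 21.575 × 0.73 = 15.75 m²
Wide channel: R ≈ y = 0.73 m
Q = (1/n)·A·R^(2/3)·S^(1/2) = (1/0.031) × 15.75 × 0.7300^(2/3) × 0.0013^(1/2) = 14.85 m³/s
V = Q/A = 14.85/15.75 = 0.9430 m/s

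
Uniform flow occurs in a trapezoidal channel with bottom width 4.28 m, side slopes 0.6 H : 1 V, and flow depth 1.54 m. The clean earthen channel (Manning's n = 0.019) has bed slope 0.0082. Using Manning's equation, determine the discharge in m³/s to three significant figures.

38.7 m³/s

A = (b + z·y)·y = (4.28 + 0.6×1.54)×1.54 = 8.014 m²
P = b + 2y√(1+z²) = 4.28 + 2×1.54×√(1+0.6²) = 7.872 m
R = A/P = 8.014/7.872 = 1.018 m
Q = (1/n)·A·R^(2/3)·S^(1/2) = (1/0.019) × 8.014 × 1.018^(2/3) × 0.0082^(1/2) = 38.65 m³/s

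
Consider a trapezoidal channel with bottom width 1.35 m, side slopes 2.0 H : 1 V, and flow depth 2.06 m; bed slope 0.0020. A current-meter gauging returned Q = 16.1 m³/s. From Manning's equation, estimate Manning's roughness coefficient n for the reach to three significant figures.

0.0327

A = (b + z·y)·y = (1.35 + 2.0×2.06)×2.06 = 11.27 m²
P = b + 2y√(1+z²) = 1.35 + 2×2.06×√(1+2.0²) = 10.56 m
R = A/P = 11.27/10.56 = 1.067 m
n = (1/Q)·A·R^(2/3)·S^(1/2) = (1/16.1) × 11.27 × 1.044 × 0.04472 = 0.03268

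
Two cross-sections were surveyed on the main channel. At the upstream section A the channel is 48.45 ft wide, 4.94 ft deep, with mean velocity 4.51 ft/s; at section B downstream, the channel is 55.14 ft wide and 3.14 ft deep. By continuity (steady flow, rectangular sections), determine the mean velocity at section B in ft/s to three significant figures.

Q = A₁V₁ = (48.45×4.94) × 4.51 = 1079 ft³/s
A₂ = 55.14 × 3.14 = 173.1 ft²
V₂ = Q/A₂ = 1079/173.1 = 6.234 ft/s

6.23 ft/s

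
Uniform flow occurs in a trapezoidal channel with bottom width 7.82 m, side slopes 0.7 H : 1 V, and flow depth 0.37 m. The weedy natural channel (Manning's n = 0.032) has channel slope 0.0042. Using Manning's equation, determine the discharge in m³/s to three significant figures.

A = (b + z·y)·y = (7.82 + 0.7×0.37)×0.37 = 2.989 m²
P = b + 2y√(1+z²) = 7.82 + 2×0.37×√(1+0.7²) = 8.723 m
R = A/P = 2.989/8.723 = 0.3427 m
Q = (1/n)·A·R^(2/3)·S^(1/2) = (1/0.032) × 2.989 × 0.3427^(2/3) × 0.0042^(1/2) = 2.965 m³/s

2.96 m³/s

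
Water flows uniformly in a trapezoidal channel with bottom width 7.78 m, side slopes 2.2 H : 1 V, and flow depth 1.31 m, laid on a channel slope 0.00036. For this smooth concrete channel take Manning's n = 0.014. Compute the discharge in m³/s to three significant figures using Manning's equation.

A = (b + z·y)·y = (7.78 + 2.2×1.31)×1.31 = 13.97 m²
P = b + 2y√(1+z²) = 7.78 + 2×1.31×√(1+2.2²) = 14.11 m
R = A/P = 13.97/14.11 = 0.9898 m
Q = (1/n)·A·R^(2/3)·S^(1/2) = (1/0.014) × 13.97 × 0.9898^(2/3) × 0.00036^(1/2) = 18.80 m³/s

18.8 m³/s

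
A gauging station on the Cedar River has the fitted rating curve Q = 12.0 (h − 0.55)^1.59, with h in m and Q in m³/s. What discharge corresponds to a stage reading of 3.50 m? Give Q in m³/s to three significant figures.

67.0 m³/s

Q = 12.0 × (3.50 − 0.55)^1.59 = 12.0 × 2.95^1.59 = 67.02 m³/s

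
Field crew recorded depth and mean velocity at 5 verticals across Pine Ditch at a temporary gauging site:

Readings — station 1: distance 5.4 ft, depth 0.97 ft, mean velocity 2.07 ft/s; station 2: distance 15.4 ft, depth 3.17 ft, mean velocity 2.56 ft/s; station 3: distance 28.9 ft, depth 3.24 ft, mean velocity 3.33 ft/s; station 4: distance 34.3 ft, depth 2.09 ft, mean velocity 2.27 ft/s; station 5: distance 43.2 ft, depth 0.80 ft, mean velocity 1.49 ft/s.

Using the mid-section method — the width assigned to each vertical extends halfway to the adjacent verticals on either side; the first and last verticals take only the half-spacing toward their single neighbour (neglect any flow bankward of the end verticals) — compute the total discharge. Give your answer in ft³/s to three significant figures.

w_1 = (15.4 − 5.4)/2 = 5 ft; q_1 = 2.07 × 0.97 × 5 = 10.04 ft³/s
w_2 = (28.9 − 5.4)/2 = 11.75 ft; q_2 = 2.56 × 3.17 × 11.75 = 95.35 ft³/s
w_3 = (34.3 − 15.4)/2 = 9.45 ft; q_3 = 3.33 × 3.24 × 9.45 = 102.0 ft³/s
w_4 = (43.2 − 28.9)/2 = 7.15 ft; q_4 = 2.27 × 2.09 × 7.15 = 33.92 ft³/s
w_5 = (43.2 − 34.3)/2 = 4.45 ft; q_5 = 1.49 × 0.80 × 4.45 = 5.304 ft³/s
Q = Σ qᵢ = 246.6 ft³/s

247 ft³/s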